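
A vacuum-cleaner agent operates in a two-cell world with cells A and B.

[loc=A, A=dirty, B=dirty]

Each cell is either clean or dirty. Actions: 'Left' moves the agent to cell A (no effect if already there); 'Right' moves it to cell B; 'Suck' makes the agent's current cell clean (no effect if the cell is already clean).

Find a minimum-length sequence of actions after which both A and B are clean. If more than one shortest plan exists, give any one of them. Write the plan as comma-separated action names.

step 1/3 (Suck): <A|clean|dirty>
step 2/3 (Right): <B|clean|dirty>
step 3/3 (Suck): <B|clean|clean>
min 3: Suck A + move + Suck B

Suck, Right, Suck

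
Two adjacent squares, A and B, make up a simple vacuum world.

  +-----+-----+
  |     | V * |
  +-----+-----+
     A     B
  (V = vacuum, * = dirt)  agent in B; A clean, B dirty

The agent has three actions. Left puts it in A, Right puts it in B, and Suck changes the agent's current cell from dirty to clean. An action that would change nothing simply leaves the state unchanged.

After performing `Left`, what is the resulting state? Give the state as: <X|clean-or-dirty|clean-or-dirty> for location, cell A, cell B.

<A|clean|dirty>

start: <B|clean|dirty>
1) do Left; now <A|clean|dirty>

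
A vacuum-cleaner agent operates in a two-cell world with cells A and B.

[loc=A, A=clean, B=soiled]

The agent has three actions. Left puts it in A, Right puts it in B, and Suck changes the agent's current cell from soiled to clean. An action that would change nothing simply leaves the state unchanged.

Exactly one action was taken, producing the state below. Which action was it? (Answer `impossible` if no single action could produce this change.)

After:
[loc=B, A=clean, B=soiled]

try  Left: loc=A A=clean B=soiled
try Right: loc=B A=clean B=soiled  ← match
try  Suck: loc=A A=clean B=soiled

Right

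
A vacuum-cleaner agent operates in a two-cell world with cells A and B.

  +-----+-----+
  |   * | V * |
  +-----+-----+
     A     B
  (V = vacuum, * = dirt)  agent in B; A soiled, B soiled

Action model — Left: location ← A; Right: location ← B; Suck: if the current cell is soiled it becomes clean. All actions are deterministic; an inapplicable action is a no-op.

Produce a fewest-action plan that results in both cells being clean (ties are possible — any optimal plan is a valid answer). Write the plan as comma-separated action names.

Suck, Left, Suck

1. Suck → loc=B A=soiled B=clean
2. Left → loc=A A=soiled B=clean
3. Suck → loc=A A=clean B=clean
min 3: Suck B + move + Suck A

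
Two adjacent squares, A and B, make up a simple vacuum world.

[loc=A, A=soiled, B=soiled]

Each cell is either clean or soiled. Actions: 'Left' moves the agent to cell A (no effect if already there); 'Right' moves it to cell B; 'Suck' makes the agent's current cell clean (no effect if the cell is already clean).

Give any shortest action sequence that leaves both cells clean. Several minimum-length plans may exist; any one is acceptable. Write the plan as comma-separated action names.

Suck, Right, Suck

1. Suck → loc=A A=clean B=soiled
2. Right → loc=B A=clean B=soiled
3. Suck → loc=B A=clean B=clean
min 3: Suck A + move + Suck B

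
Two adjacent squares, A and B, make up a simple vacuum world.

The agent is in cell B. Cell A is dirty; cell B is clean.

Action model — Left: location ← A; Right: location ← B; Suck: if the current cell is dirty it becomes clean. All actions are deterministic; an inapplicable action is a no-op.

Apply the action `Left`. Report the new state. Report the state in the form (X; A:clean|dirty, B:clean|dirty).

(A; A:dirty, B:clean)

start: (B; A:dirty, B:clean)
Left (#1): (A; A:dirty, B:clean)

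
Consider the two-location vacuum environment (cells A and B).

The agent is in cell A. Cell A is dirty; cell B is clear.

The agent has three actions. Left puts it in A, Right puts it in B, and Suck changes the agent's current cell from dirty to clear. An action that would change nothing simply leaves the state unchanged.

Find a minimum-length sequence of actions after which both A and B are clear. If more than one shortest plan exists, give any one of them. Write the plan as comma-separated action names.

Suck

Suck (#1): <A|clear|clear>
min 1: A is dirty, one Suck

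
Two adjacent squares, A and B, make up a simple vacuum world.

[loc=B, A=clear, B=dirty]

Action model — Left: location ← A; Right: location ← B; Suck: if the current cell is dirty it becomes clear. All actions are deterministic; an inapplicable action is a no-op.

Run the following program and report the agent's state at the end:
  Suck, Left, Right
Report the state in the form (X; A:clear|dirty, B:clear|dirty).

(B; A:clear, B:clear)

[1] after Suck: (B; A:clear, B:clear)
[2] after Left: (A; A:clear, B:clear)
[3] after Right: (B; A:clear, B:clear)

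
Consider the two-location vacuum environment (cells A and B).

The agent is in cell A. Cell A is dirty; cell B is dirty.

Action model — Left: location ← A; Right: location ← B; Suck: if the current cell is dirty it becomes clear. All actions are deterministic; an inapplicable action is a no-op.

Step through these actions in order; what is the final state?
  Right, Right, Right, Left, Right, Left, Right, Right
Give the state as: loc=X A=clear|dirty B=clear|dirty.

[1] after Right: loc=B A=dirty B=dirty
[2] after Right: loc=B A=dirty B=dirty
[3] after Right: loc=B A=dirty B=dirty
[4] after Left: loc=A A=dirty B=dirty
[5] after Right: loc=B A=dirty B=dirty
[6] after Left: loc=A A=dirty B=dirty
[7] after Right: loc=B A=dirty B=dirty
[8] after Right: loc=B A=dirty B=dirty

loc=B A=dirty B=dirty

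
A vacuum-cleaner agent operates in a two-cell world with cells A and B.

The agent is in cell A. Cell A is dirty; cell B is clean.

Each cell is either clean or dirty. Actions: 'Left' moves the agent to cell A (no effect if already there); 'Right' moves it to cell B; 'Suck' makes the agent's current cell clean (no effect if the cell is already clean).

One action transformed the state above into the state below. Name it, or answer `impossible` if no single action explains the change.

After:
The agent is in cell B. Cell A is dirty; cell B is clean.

Right

try  Left: loc=A A=dirty B=clean
try Right: loc=B A=dirty B=clean  ← match
try  Suck: loc=A A=clean B=clean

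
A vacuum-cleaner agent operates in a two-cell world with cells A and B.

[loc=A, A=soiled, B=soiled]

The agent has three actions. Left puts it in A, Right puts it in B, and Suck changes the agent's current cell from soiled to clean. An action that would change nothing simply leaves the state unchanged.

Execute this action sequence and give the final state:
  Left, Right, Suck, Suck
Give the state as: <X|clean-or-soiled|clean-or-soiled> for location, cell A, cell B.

<B|soiled|clean>

t=1 Left ⇒ <A|soiled|soiled>
t=2 Right ⇒ <B|soiled|soiled>
t=3 Suck ⇒ <B|soiled|clean>
t=4 Suck ⇒ <B|soiled|clean>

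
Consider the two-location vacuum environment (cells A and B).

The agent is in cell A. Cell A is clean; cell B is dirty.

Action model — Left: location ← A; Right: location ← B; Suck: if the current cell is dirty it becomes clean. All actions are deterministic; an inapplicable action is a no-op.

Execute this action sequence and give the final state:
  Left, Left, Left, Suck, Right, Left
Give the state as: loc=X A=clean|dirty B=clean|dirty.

1. Left → loc=A A=clean B=dirty
2. Left → loc=A A=clean B=dirty
3. Left → loc=A A=clean B=dirty
4. Suck → loc=A A=clean B=dirty
5. Right → loc=B A=clean B=dirty
6. Left → loc=A A=clean B=dirty

loc=A A=clean B=dirty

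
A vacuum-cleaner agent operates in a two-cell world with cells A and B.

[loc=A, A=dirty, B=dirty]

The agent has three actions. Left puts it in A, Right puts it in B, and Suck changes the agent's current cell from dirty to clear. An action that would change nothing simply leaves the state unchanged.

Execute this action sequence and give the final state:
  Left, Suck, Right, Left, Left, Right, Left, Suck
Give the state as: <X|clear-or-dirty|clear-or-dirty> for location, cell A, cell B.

[1] after Left: <A|dirty|dirty>
[2] after Suck: <A|clear|dirty>
[3] after Right: <B|clear|dirty>
[4] after Left: <A|clear|dirty>
[5] after Left: <A|clear|dirty>
[6] after Right: <B|clear|dirty>
[7] after Left: <A|clear|dirty>
[8] after Suck: <A|clear|dirty>

<A|clear|dirty>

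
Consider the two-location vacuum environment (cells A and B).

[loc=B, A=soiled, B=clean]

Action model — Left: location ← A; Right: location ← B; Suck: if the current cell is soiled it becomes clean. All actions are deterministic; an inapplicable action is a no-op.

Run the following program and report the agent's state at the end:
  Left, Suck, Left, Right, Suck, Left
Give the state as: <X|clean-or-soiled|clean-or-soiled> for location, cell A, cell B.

<A|clean|clean>

Left (#1): <A|soiled|clean>
Suck (#2): <A|clean|clean>
Left (#3): <A|clean|clean>
Right (#4): <B|clean|clean>
Suck (#5): <B|clean|clean>
Left (#6): <A|clean|clean>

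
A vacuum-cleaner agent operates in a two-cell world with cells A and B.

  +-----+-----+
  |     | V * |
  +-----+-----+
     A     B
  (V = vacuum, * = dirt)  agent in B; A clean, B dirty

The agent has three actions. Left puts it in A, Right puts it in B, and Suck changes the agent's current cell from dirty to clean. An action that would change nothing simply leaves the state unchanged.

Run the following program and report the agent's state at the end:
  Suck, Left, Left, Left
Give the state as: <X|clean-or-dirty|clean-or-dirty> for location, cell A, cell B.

1. Suck → <B|clean|clean>
2. Left → <A|clean|clean>
3. Left → <A|clean|clean>
4. Left → <A|clean|clean>

<A|clean|clean>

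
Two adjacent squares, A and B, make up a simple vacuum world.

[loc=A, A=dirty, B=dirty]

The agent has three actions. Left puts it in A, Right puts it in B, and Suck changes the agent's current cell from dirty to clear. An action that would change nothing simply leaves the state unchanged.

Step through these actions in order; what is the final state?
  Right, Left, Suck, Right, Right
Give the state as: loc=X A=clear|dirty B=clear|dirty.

Right (#1): loc=B A=dirty B=dirty
Left (#2): loc=A A=dirty B=dirty
Suck (#3): loc=A A=clear B=dirty
Right (#4): loc=B A=clear B=dirty
Right (#5): loc=B A=clear B=dirty

loc=B A=clear B=dirty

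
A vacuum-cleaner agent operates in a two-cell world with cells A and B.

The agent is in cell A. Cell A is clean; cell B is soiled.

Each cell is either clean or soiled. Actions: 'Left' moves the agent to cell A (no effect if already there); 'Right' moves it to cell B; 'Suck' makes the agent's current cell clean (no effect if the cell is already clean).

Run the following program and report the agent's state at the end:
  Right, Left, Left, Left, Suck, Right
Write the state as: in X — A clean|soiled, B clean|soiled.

t=1 Right ⇒ in B — A clean, B soiled
t=2 Left ⇒ in A — A clean, B soiled
t=3 Left ⇒ in A — A clean, B soiled
t=4 Left ⇒ in A — A clean, B soiled
t=5 Suck ⇒ in A — A clean, B soiled
t=6 Right ⇒ in B — A clean, B soiled

in B — A clean, B soiled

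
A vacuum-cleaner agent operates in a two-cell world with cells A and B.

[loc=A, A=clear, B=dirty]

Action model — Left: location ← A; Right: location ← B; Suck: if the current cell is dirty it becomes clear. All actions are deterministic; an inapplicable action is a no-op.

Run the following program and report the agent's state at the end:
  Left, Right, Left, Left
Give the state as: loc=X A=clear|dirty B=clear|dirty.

t=1 Left ⇒ loc=A A=clear B=dirty
t=2 Right ⇒ loc=B A=clear B=dirty
t=3 Left ⇒ loc=A A=clear B=dirty
t=4 Left ⇒ loc=A A=clear B=dirty

loc=A A=clear B=dirty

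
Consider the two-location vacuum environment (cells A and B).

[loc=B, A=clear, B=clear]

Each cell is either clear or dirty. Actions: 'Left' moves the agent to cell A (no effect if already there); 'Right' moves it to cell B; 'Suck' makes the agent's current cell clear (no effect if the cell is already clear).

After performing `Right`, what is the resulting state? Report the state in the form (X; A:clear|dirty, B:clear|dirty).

(B; A:clear, B:clear)

start: (B; A:clear, B:clear)
t=1 Right ⇒ (B; A:clear, B:clear)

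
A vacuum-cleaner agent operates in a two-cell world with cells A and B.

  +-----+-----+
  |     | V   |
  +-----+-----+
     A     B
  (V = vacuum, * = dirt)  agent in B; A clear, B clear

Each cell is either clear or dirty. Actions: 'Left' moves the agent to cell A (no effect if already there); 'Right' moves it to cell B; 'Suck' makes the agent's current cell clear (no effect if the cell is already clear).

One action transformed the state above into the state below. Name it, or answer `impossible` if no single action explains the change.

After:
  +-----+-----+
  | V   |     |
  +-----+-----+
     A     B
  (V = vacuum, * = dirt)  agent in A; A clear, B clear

Left

try  Left: (A; A:clear, B:clear)  ← match
try Right: (B; A:clear, B:clear)
try  Suck: (B; A:clear, B:clear)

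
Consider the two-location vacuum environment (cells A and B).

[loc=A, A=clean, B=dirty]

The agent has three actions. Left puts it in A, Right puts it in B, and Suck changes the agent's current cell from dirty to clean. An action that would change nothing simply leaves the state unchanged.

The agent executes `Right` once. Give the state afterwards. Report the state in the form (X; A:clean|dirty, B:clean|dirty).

start: (A; A:clean, B:dirty)
[1] after Right: (B; A:clean, B:dirty)

(B; A:clean, B:dirty)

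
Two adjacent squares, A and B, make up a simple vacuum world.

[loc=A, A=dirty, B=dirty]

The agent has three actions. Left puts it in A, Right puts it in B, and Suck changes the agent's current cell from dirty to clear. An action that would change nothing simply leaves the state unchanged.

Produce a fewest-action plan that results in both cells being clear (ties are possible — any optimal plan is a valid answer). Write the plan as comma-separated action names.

Suck, Right, Suck

t=1 Suck ⇒ (A; A:clear, B:dirty)
t=2 Right ⇒ (B; A:clear, B:dirty)
t=3 Suck ⇒ (B; A:clear, B:clear)
min 3: Suck A + move + Suck B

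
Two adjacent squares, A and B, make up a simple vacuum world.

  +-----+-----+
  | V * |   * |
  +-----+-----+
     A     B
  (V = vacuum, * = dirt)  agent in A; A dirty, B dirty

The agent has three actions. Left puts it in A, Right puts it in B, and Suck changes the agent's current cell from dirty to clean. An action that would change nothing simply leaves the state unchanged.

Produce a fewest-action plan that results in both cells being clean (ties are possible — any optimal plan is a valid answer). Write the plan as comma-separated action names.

Suck, Right, Suck

step 1/3 (Suck): loc=A A=clean B=dirty
step 2/3 (Right): loc=B A=clean B=dirty
step 3/3 (Suck): loc=B A=clean B=clean
min 3: Suck A + move + Suck B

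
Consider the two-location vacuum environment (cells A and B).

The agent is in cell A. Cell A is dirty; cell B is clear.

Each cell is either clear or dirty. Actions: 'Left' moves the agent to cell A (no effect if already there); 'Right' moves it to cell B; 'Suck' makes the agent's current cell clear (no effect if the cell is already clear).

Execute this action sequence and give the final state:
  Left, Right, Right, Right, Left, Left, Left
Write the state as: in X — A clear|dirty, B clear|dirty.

in A — A dirty, B clear

1) do Left; now in A — A dirty, B clear
2) do Right; now in B — A dirty, B clear
3) do Right; now in B — A dirty, B clear
4) do Right; now in B — A dirty, B clear
5) do Left; now in A — A dirty, B clear
6) do Left; now in A — A dirty, B clear
7) do Left; now in A — A dirty, B clear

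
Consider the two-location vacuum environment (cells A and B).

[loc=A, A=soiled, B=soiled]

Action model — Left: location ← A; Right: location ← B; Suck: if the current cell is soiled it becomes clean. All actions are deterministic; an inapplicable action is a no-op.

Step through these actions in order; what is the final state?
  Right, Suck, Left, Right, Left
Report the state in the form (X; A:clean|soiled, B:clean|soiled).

(A; A:soiled, B:clean)

1) do Right; now (B; A:soiled, B:soiled)
2) do Suck; now (B; A:soiled, B:clean)
3) do Left; now (A; A:soiled, B:clean)
4) do Right; now (B; A:soiled, B:clean)
5) do Left; now (A; A:soiled, B:clean)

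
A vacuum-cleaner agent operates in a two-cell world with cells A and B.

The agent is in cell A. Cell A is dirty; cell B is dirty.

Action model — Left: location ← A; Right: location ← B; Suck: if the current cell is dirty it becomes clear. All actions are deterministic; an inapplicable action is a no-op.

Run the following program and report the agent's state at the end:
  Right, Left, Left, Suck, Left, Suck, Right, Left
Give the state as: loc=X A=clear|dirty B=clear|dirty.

1. Right → loc=B A=dirty B=dirty
2. Left → loc=A A=dirty B=dirty
3. Left → loc=A A=dirty B=dirty
4. Suck → loc=A A=clear B=dirty
5. Left → loc=A A=clear B=dirty
6. Suck → loc=A A=clear B=dirty
7. Right → loc=B A=clear B=dirty
8. Left → loc=A A=clear B=dirty

loc=A A=clear B=dirty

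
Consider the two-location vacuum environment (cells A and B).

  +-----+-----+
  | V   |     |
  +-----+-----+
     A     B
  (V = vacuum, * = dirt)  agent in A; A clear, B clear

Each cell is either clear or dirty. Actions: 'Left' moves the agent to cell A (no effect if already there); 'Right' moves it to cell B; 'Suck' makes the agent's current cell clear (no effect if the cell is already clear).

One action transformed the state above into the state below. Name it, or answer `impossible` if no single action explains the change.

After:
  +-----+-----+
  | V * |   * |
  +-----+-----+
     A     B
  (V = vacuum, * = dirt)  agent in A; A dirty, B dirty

try  Left: <A|clear|clear>
try Right: <B|clear|clear>
try  Suck: <A|clear|clear>
no single action produces the after-state

impossible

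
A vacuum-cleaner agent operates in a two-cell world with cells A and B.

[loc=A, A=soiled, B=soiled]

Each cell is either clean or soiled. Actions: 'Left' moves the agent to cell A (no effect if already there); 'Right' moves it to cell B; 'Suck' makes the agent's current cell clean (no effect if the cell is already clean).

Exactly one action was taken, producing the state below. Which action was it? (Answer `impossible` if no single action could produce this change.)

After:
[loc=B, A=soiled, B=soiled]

try  Left: loc=A A=soiled B=soiled
try Right: loc=B A=soiled B=soiled  ← match
try  Suck: loc=A A=clean B=soiled

Right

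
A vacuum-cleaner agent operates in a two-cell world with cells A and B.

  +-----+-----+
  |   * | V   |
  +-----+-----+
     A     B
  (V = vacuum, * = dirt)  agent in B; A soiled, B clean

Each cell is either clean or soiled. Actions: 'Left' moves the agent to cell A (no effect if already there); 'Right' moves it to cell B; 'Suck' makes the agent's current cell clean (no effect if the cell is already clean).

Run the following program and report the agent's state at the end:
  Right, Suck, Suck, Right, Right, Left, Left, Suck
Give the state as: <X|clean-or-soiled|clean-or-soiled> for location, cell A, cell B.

<A|clean|clean>

1) do Right; now <B|soiled|clean>
2) do Suck; now <B|soiled|clean>
3) do Suck; now <B|soiled|clean>
4) do Right; now <B|soiled|clean>
5) do Right; now <B|soiled|clean>
6) do Left; now <A|soiled|clean>
7) do Left; now <A|soiled|clean>
8) do Suck; now <A|clean|clean>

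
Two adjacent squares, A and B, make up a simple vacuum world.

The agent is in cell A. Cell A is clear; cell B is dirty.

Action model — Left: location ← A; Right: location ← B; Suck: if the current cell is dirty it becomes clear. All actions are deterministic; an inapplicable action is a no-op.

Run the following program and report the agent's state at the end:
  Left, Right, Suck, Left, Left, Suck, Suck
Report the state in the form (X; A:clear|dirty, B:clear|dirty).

(A; A:clear, B:clear)

step 1/7 (Left): (A; A:clear, B:dirty)
step 2/7 (Right): (B; A:clear, B:dirty)
step 3/7 (Suck): (B; A:clear, B:clear)
step 4/7 (Left): (A; A:clear, B:clear)
step 5/7 (Left): (A; A:clear, B:clear)
step 6/7 (Suck): (A; A:clear, B:clear)
step 7/7 (Suck): (A; A:clear, B:clear)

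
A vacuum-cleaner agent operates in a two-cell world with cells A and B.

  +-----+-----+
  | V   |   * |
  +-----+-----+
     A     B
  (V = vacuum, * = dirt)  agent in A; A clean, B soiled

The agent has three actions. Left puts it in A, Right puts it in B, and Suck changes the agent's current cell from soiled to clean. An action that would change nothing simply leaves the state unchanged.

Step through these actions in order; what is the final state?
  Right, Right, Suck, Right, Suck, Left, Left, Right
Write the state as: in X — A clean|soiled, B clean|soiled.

t=1 Right ⇒ in B — A clean, B soiled
t=2 Right ⇒ in B — A clean, B soiled
t=3 Suck ⇒ in B — A clean, B clean
t=4 Right ⇒ in B — A clean, B clean
t=5 Suck ⇒ in B — A clean, B clean
t=6 Left ⇒ in A — A clean, B clean
t=7 Left ⇒ in A — A clean, B clean
t=8 Right ⇒ in B — A clean, B clean

in B — A clean, B clean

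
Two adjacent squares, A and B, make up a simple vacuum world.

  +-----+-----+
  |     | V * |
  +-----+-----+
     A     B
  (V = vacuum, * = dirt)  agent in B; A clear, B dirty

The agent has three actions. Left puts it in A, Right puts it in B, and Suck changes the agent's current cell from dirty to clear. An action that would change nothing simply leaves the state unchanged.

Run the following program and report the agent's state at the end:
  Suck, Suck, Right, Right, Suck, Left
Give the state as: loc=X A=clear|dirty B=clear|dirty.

loc=A A=clear B=clear

[1] after Suck: loc=B A=clear B=clear
[2] after Suck: loc=B A=clear B=clear
[3] after Right: loc=B A=clear B=clear
[4] after Right: loc=B A=clear B=clear
[5] after Suck: loc=B A=clear B=clear
[6] after Left: loc=A A=clear B=clear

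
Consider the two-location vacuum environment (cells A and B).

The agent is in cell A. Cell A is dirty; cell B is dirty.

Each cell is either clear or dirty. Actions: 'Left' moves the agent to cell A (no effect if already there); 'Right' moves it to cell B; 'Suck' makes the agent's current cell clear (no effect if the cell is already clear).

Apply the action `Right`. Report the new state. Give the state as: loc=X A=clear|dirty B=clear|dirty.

start: loc=A A=dirty B=dirty
t=1 Right ⇒ loc=B A=dirty B=dirty

loc=B A=dirty B=dirty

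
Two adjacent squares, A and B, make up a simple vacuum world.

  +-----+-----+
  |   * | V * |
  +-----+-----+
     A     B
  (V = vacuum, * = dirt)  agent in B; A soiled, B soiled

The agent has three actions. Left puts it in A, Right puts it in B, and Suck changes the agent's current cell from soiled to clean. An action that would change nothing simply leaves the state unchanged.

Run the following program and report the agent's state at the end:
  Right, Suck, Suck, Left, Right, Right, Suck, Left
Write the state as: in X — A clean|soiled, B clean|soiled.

1. Right → in B — A soiled, B soiled
2. Suck → in B — A soiled, B clean
3. Suck → in B — A soiled, B clean
4. Left → in A — A soiled, B clean
5. Right → in B — A soiled, B clean
6. Right → in B — A soiled, B clean
7. Suck → in B — A soiled, B clean
8. Left → in A — A soiled, B clean

in A — A soiled, B clean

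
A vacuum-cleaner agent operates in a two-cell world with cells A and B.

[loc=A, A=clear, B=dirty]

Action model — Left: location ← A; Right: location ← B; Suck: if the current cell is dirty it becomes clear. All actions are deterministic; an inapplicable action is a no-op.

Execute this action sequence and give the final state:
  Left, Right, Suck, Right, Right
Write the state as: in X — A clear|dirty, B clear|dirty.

in B — A clear, B clear

step 1/5 (Left): in A — A clear, B dirty
step 2/5 (Right): in B — A clear, B dirty
step 3/5 (Suck): in B — A clear, B clear
step 4/5 (Right): in B — A clear, B clear
step 5/5 (Right): in B — A clear, B clear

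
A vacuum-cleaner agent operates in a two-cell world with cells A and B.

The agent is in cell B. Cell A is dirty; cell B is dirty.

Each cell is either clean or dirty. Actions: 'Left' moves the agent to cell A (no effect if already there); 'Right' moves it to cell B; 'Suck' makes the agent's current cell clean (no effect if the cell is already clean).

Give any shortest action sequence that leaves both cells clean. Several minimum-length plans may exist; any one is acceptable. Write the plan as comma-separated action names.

1. Suck → <B|dirty|clean>
2. Left → <A|dirty|clean>
3. Suck → <A|clean|clean>
min 3: Suck B + move + Suck A

Suck, Left, Suck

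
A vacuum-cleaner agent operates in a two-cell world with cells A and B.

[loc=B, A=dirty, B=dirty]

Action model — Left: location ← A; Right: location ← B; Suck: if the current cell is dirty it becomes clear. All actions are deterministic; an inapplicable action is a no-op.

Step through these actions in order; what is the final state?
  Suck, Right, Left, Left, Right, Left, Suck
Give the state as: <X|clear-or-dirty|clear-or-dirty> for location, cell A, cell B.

t=1 Suck ⇒ <B|dirty|clear>
t=2 Right ⇒ <B|dirty|clear>
t=3 Left ⇒ <A|dirty|clear>
t=4 Left ⇒ <A|dirty|clear>
t=5 Right ⇒ <B|dirty|clear>
t=6 Left ⇒ <A|dirty|clear>
t=7 Suck ⇒ <A|clear|clear>

<A|clear|clear>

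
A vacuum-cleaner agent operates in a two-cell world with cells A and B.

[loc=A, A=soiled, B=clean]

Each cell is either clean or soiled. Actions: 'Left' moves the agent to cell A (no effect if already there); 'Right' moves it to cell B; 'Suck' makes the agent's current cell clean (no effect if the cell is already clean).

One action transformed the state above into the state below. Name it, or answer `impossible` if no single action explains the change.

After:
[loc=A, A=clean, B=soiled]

try  Left: (A; A:soiled, B:clean)
try Right: (B; A:soiled, B:clean)
try  Suck: (A; A:clean, B:clean)
no single action produces the after-state

impossible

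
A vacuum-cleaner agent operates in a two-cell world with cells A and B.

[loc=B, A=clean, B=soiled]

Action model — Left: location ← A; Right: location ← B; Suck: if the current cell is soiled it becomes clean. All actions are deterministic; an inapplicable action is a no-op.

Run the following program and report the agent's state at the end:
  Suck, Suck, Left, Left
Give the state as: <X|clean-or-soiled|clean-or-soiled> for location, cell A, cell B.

<A|clean|clean>

step 1/4 (Suck): <B|clean|clean>
step 2/4 (Suck): <B|clean|clean>
step 3/4 (Left): <A|clean|clean>
step 4/4 (Left): <A|clean|clean>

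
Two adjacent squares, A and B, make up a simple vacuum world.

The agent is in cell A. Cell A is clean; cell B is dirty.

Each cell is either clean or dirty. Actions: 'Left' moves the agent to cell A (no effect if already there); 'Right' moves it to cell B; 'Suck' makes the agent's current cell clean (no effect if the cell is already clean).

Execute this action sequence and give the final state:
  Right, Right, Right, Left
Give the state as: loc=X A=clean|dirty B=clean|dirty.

[1] after Right: loc=B A=clean B=dirty
[2] after Right: loc=B A=clean B=dirty
[3] after Right: loc=B A=clean B=dirty
[4] after Left: loc=A A=clean B=dirty

loc=A A=clean B=dirty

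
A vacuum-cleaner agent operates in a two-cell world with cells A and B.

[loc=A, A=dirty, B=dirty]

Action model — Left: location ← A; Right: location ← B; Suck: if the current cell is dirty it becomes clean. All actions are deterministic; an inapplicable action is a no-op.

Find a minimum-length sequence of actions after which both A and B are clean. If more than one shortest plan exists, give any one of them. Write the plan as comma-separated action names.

Suck, Right, Suck

[1] after Suck: (A; A:clean, B:dirty)
[2] after Right: (B; A:clean, B:dirty)
[3] after Suck: (B; A:clean, B:clean)
min 3: Suck A + move + Suck B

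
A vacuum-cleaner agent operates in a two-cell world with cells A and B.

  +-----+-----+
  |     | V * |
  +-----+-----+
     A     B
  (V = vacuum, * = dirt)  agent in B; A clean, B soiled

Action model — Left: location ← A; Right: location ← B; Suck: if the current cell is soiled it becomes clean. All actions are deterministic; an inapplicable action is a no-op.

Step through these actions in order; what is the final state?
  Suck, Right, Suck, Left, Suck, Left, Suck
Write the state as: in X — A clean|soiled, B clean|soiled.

in A — A clean, B clean

1) do Suck; now in B — A clean, B clean
2) do Right; now in B — A clean, B clean
3) do Suck; now in B — A clean, B clean
4) do Left; now in A — A clean, B clean
5) do Suck; now in A — A clean, B clean
6) do Left; now in A — A clean, B clean
7) do Suck; now in A — A clean, B clean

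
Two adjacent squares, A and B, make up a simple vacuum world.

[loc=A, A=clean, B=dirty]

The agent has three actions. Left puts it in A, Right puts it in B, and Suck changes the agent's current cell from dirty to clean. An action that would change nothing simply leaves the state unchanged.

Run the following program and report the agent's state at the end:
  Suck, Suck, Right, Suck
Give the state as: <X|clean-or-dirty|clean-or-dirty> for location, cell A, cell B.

<B|clean|clean>

Suck (#1): <A|clean|dirty>
Suck (#2): <A|clean|dirty>
Right (#3): <B|clean|dirty>
Suck (#4): <B|clean|clean>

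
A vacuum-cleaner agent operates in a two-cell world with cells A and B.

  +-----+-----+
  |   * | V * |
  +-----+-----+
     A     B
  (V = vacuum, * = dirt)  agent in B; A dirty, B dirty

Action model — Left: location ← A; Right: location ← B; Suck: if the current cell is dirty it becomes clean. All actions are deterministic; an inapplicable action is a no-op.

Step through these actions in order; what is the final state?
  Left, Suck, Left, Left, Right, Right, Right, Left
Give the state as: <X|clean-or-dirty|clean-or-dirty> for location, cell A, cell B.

[1] after Left: <A|dirty|dirty>
[2] after Suck: <A|clean|dirty>
[3] after Left: <A|clean|dirty>
[4] after Left: <A|clean|dirty>
[5] after Right: <B|clean|dirty>
[6] after Right: <B|clean|dirty>
[7] after Right: <B|clean|dirty>
[8] after Left: <A|clean|dirty>

<A|clean|dirty>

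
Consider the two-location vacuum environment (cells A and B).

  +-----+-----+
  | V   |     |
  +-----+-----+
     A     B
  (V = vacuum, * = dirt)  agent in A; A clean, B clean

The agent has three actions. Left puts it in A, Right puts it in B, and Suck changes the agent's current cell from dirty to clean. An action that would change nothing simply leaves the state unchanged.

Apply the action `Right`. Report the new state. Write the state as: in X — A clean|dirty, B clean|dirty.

in B — A clean, B clean

start: in A — A clean, B clean
Right (#1): in B — A clean, B clean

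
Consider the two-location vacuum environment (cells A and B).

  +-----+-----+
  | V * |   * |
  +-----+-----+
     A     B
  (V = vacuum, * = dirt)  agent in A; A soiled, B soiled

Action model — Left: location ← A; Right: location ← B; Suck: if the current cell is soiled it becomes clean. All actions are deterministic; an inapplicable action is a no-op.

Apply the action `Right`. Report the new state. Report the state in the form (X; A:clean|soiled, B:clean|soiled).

start: (A; A:soiled, B:soiled)
1. Right → (B; A:soiled, B:soiled)

(B; A:soiled, B:soiled)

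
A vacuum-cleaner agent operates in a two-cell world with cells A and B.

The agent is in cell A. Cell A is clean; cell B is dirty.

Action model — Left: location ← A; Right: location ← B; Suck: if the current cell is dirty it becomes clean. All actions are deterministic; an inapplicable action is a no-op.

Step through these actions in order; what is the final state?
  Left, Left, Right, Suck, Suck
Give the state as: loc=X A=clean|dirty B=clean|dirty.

loc=B A=clean B=clean

Left (#1): loc=A A=clean B=dirty
Left (#2): loc=A A=clean B=dirty
Right (#3): loc=B A=clean B=dirty
Suck (#4): loc=B A=clean B=clean
Suck (#5): loc=B A=clean B=clean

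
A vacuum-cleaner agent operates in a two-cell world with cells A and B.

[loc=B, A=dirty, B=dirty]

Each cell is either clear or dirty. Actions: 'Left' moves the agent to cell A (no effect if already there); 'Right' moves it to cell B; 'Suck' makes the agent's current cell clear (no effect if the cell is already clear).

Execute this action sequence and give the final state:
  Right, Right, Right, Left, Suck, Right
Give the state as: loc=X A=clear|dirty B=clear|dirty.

[1] after Right: loc=B A=dirty B=dirty
[2] after Right: loc=B A=dirty B=dirty
[3] after Right: loc=B A=dirty B=dirty
[4] after Left: loc=A A=dirty B=dirty
[5] after Suck: loc=A A=clear B=dirty
[6] after Right: loc=B A=clear B=dirty

loc=B A=clear B=dirty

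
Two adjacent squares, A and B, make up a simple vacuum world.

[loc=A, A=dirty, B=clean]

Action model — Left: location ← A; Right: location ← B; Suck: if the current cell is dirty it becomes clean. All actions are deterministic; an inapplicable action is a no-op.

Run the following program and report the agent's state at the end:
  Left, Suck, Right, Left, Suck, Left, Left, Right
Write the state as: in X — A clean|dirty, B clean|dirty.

in B — A clean, B clean

step 1/8 (Left): in A — A dirty, B clean
step 2/8 (Suck): in A — A clean, B clean
step 3/8 (Right): in B — A clean, B clean
step 4/8 (Left): in A — A clean, B clean
step 5/8 (Suck): in A — A clean, B clean
step 6/8 (Left): in A — A clean, B clean
step 7/8 (Left): in A — A clean, B clean
step 8/8 (Right): in B — A clean, B clean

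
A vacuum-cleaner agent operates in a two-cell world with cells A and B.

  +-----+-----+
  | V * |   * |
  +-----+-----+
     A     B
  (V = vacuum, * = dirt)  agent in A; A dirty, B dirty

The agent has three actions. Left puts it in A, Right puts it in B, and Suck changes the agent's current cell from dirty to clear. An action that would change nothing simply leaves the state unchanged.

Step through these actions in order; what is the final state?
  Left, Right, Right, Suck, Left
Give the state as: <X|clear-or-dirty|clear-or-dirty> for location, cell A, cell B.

<A|dirty|clear>

1. Left → <A|dirty|dirty>
2. Right → <B|dirty|dirty>
3. Right → <B|dirty|dirty>
4. Suck → <B|dirty|clear>
5. Left → <A|dirty|clear>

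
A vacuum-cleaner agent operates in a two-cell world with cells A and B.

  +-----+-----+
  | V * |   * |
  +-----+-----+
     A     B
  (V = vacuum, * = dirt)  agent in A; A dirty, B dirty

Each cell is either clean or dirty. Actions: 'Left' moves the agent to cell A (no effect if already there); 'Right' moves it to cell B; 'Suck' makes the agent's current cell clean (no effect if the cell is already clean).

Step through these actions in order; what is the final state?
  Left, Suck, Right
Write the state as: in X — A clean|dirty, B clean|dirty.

Left (#1): in A — A dirty, B dirty
Suck (#2): in A — A clean, B dirty
Right (#3): in B — A clean, B dirty

in B — A clean, B dirty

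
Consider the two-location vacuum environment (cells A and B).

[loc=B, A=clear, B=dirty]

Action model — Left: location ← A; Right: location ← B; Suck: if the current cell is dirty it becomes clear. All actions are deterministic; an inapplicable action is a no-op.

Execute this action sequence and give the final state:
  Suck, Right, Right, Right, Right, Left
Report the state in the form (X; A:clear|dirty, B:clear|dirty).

Suck (#1): (B; A:clear, B:clear)
Right (#2): (B; A:clear, B:clear)
Right (#3): (B; A:clear, B:clear)
Right (#4): (B; A:clear, B:clear)
Right (#5): (B; A:clear, B:clear)
Left (#6): (A; A:clear, B:clear)

(A; A:clear, B:clear)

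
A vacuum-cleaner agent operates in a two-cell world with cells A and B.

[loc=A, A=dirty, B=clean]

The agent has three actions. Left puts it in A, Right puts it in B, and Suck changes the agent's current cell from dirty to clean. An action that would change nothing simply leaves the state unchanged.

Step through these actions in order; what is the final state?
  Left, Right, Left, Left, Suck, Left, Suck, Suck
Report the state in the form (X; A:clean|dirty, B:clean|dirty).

(A; A:clean, B:clean)

1. Left → (A; A:dirty, B:clean)
2. Right → (B; A:dirty, B:clean)
3. Left → (A; A:dirty, B:clean)
4. Left → (A; A:dirty, B:clean)
5. Suck → (A; A:clean, B:clean)
6. Left → (A; A:clean, B:clean)
7. Suck → (A; A:clean, B:clean)
8. Suck → (A; A:clean, B:clean)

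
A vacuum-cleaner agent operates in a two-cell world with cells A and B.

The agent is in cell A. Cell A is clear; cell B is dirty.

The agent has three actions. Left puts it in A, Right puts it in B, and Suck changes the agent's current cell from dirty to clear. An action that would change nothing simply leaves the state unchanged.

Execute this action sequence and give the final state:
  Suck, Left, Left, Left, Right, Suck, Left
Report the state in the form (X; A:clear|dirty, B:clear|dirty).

(A; A:clear, B:clear)

1. Suck → (A; A:clear, B:dirty)
2. Left → (A; A:clear, B:dirty)
3. Left → (A; A:clear, B:dirty)
4. Left → (A; A:clear, B:dirty)
5. Right → (B; A:clear, B:dirty)
6. Suck → (B; A:clear, B:clear)
7. Left → (A; A:clear, B:clear)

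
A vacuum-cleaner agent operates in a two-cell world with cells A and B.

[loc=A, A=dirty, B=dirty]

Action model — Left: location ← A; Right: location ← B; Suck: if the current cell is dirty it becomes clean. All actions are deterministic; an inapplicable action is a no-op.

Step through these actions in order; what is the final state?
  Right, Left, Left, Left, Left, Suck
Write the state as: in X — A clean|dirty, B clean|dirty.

in A — A clean, B dirty

t=1 Right ⇒ in B — A dirty, B dirty
t=2 Left ⇒ in A — A dirty, B dirty
t=3 Left ⇒ in A — A dirty, B dirty
t=4 Left ⇒ in A — A dirty, B dirty
t=5 Left ⇒ in A — A dirty, B dirty
t=6 Suck ⇒ in A — A clean, B dirty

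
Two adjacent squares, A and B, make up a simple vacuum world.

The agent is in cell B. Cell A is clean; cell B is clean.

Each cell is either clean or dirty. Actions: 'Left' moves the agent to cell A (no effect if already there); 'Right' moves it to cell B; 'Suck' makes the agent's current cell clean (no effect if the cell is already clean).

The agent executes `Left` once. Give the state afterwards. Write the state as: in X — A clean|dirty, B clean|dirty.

in A — A clean, B clean

start: in B — A clean, B clean
Left (#1): in A — A clean, B clean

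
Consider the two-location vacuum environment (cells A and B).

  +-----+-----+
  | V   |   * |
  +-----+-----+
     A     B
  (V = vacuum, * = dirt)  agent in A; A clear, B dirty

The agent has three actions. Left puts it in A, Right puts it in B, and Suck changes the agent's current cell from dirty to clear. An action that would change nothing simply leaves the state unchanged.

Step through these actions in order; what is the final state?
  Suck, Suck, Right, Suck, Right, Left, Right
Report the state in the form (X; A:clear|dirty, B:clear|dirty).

t=1 Suck ⇒ (A; A:clear, B:dirty)
t=2 Suck ⇒ (A; A:clear, B:dirty)
t=3 Right ⇒ (B; A:clear, B:dirty)
t=4 Suck ⇒ (B; A:clear, B:clear)
t=5 Right ⇒ (B; A:clear, B:clear)
t=6 Left ⇒ (A; A:clear, B:clear)
t=7 Right ⇒ (B; A:clear, B:clear)

(B; A:clear, B:clear)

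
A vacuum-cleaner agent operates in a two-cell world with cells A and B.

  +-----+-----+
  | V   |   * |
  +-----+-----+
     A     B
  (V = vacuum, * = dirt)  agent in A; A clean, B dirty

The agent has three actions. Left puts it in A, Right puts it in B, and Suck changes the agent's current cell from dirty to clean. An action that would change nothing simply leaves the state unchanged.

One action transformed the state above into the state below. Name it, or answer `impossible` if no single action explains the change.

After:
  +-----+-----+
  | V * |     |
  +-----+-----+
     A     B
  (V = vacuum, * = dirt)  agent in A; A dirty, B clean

try  Left: loc=A A=clean B=dirty
try Right: loc=B A=clean B=dirty
try  Suck: loc=A A=clean B=dirty
no single action produces the after-state

impossible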